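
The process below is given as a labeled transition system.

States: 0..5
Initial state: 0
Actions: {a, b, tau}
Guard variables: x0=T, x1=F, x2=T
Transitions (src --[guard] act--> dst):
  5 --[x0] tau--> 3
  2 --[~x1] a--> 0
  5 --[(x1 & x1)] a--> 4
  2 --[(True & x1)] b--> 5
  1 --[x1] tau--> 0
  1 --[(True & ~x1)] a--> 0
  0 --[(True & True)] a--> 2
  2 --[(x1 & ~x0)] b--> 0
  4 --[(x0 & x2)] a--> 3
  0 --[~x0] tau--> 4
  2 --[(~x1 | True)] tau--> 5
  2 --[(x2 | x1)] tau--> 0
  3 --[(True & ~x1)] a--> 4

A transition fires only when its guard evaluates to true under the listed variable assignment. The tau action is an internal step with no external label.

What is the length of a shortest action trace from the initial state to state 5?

Answer: 2

Trace:
Layered search for 5:
  Layer 0: {0}
  Layer 1: {2}
  Layer 2: {5}
5 enters at depth 2; path a·tau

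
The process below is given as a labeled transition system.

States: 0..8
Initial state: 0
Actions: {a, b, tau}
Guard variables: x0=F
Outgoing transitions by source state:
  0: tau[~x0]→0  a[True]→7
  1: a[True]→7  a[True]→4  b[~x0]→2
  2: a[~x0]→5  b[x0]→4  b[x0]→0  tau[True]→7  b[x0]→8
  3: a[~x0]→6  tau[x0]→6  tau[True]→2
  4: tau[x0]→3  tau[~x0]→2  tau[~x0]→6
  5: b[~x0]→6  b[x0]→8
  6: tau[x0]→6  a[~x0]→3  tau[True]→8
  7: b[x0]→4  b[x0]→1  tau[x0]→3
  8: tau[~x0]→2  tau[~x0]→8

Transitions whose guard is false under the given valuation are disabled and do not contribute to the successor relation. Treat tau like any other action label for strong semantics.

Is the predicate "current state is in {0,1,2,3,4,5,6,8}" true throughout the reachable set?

Answer: INVARIANT VIOLATED at state 7

Working:
Allowed set {0,1,2,3,4,5,6,8}
Reach set: {0,7}
  0: ok
  7: VIOLATES
witness against invariant: a → 7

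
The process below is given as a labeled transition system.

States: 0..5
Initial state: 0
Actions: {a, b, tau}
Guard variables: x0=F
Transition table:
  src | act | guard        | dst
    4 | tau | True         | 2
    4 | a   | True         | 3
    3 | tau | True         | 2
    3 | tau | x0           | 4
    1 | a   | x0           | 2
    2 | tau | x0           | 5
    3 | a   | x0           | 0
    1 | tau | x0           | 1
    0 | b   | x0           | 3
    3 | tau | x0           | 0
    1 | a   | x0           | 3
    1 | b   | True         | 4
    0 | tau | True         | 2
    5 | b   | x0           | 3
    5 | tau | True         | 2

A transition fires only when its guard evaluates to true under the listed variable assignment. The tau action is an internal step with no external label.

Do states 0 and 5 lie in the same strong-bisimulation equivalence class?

Answer: BISIMILAR

Trace:
Refine partition for ~:
  P[0] = {{0,1,2,3,4,5}}
  P[1] = {{0,3,5},{1},{2},{4}}
Fixed point at round 2; 4 class(es).
0∈{0,3,5}, 5∈{0,3,5}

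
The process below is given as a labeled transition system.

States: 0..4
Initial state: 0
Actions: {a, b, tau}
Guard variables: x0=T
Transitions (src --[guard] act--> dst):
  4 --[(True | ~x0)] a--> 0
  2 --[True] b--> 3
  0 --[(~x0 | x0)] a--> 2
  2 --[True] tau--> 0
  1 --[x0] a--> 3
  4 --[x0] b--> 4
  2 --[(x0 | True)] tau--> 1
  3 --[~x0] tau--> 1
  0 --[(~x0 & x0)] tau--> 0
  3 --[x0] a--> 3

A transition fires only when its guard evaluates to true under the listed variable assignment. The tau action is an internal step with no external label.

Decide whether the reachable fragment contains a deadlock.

Reachable = {0,1,2,3}
  0: a→2  [deg 1]
  1: a→3  [deg 1]
  2: b→3  tau→0  tau→1  [deg 3]
  3: a→3  [deg 1]

Answer: DEADLOCK-FREE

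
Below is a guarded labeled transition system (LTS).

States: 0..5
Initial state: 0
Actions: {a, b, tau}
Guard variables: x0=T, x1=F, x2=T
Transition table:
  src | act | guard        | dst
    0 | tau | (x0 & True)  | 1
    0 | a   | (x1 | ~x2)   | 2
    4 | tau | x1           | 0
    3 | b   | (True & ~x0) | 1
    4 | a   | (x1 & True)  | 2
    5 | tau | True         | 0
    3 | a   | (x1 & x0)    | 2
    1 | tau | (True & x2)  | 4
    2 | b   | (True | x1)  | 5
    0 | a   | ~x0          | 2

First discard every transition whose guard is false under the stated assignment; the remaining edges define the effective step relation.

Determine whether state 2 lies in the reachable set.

After dropping false guards: 4 live edges.
Layer 0: {0}
Layer 1: {1}  now seen {0,1}
Layer 2: {4}  now seen {0,1,4}
Reachable = {0,1,4}

Answer: UNREACHABLE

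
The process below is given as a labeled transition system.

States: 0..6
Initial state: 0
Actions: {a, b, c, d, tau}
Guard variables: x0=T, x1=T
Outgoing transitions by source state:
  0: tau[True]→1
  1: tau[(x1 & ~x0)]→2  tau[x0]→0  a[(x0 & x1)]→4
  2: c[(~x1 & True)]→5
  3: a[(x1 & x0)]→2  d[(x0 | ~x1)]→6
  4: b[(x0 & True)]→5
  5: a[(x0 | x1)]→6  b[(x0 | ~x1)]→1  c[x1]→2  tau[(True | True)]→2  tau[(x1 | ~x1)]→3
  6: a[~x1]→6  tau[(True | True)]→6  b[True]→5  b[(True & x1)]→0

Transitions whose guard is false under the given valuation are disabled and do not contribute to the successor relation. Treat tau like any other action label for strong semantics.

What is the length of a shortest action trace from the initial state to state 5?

Answer: 3

Analysis:
Breadth-first toward 5:
  Layer 0: {0}
  Layer 1: {1}
  Layer 2: {4}
  Layer 3: {5}
first hit 5 at d=3 via tau·a·b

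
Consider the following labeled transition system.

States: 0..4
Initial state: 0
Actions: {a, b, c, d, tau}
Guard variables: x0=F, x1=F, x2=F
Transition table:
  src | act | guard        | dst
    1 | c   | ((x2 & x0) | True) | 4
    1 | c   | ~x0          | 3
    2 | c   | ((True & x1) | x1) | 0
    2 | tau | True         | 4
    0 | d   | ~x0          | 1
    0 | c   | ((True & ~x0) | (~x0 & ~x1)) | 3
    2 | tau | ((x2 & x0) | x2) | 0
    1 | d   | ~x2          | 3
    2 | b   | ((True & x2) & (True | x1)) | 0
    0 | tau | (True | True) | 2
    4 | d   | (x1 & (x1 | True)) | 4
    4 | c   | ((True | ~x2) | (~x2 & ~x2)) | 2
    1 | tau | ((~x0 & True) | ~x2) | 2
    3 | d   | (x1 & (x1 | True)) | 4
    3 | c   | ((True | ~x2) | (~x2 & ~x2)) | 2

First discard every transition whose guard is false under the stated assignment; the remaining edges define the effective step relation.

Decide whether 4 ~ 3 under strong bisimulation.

Answer: BISIMILAR

Trace:
Bisimulation quotient by refinement:
  π0 = {{0,1,2,3,4}}
  π1 = {{0,1},{2},{3,4}}
  π2 = {{0},{1},{2},{3,4}}
stable after 3 split(s): 4 block(s)
class of 4: {3,4}; class of 3: {3,4}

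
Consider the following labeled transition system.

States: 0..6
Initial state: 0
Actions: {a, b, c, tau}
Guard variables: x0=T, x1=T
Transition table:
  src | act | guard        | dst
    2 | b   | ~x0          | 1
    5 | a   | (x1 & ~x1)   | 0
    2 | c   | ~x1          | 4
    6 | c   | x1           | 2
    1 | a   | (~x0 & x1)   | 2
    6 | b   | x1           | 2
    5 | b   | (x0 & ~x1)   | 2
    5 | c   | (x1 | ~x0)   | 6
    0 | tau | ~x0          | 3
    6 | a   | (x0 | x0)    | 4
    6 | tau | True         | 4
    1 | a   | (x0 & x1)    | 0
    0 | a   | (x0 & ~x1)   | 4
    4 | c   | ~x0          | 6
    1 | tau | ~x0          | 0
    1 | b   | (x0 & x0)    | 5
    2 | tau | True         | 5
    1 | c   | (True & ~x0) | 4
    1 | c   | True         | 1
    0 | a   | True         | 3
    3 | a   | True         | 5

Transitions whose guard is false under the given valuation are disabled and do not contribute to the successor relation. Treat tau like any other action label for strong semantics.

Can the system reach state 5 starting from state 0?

11 transition(s) survive guard evaluation.
depth 0: {0}
depth 1: {3}  total {0,3}
depth 2: {5}  total {0,3,5}
depth 3: {6}  total {0,3,5,6}
depth 4: {2,4}  total {0,2,3,4,5,6}
R = {0,2,3,4,5,6}
Path to 5: a·a

Answer: REACHABLE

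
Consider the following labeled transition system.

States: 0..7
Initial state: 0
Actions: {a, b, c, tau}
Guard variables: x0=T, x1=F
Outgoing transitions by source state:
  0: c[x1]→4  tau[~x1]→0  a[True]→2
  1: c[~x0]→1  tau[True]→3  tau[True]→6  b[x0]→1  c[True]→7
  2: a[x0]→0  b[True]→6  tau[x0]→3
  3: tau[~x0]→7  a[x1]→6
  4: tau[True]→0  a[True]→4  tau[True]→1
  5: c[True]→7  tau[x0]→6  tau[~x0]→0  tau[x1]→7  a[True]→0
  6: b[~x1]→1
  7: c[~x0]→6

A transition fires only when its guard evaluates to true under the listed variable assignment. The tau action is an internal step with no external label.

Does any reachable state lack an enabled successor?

Answer: DEADLOCK at state 3

Working:
R = {0,1,2,3,6,7}
  0: a→2  tau→0  [deg 2]
  1: b→1  c→7  tau→3  tau→6  [deg 4]
  2: a→0  b→6  tau→3  [deg 3]
  3: ∅  [no exit]
  6: b→1  [deg 1]
  7: ∅  [no exit]
witness 3: a·tau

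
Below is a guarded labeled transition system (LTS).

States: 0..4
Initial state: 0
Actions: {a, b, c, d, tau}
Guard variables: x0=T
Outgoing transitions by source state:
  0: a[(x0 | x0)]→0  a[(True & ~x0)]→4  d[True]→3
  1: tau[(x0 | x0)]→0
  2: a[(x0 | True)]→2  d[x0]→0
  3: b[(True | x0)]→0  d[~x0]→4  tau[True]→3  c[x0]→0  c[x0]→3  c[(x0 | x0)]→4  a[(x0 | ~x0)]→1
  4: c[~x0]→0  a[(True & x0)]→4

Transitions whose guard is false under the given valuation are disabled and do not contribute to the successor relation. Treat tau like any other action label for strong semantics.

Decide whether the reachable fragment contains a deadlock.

Reachable = {0,1,3,4}
  0: a→0  d→3  [2 out]
  1: tau→0  [1 out]
  3: a→1  b→0  c→0  c→3  c→4  tau→3  [6 out]
  4: a→4  [1 out]

Answer: DEADLOCK-FREE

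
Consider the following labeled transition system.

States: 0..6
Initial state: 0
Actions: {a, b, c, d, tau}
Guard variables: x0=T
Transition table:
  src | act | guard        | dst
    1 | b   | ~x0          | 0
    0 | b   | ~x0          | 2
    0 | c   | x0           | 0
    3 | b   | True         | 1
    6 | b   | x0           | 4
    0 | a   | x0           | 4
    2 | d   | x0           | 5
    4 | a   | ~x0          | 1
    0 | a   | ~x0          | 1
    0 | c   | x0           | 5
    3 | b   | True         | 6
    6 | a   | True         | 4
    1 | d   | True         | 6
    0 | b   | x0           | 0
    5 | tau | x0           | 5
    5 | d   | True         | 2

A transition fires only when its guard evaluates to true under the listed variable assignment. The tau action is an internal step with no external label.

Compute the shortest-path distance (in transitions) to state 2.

Answer: 2

Analysis:
Layered search for 2:
  L0 = {0}
  L1 = {4,5}
  L2 = {2}
depth(2)=2, e.g. c·d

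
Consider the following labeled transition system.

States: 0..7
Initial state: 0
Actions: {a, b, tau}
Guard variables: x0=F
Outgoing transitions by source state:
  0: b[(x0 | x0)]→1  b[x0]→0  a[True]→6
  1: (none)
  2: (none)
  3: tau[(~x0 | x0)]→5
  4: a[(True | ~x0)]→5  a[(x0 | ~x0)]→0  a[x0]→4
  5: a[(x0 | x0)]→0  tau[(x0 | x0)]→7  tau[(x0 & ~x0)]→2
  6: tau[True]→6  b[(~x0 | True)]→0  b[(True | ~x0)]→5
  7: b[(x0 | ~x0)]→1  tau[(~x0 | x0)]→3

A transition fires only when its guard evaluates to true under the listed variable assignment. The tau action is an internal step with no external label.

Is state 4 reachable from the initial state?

Answer: UNREACHABLE

Analysis:
9 transition(s) survive guard evaluation.
L0 = {0}
L1 = {6}  cumulative {0,6}
L2 = {5}  cumulative {0,5,6}
R = {0,5,6}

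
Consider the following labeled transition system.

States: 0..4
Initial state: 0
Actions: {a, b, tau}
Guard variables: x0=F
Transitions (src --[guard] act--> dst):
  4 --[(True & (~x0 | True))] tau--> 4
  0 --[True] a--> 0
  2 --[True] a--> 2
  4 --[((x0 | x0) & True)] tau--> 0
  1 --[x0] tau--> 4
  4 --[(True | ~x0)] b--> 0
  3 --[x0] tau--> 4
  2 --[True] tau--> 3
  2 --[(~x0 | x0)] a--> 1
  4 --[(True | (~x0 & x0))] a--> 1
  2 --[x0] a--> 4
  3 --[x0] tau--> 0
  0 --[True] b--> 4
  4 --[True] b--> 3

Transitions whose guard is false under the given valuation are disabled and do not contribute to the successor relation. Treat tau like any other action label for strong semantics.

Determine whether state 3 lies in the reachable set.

Answer: REACHABLE

Working:
Guard filter leaves 9 enabled edge(s).
Layer 0: {0}
Layer 1: {4}  total {0,4}
Layer 2: {1,3}  total {0,1,3,4}
Reach set: {0,1,3,4}
Path to 3: b·b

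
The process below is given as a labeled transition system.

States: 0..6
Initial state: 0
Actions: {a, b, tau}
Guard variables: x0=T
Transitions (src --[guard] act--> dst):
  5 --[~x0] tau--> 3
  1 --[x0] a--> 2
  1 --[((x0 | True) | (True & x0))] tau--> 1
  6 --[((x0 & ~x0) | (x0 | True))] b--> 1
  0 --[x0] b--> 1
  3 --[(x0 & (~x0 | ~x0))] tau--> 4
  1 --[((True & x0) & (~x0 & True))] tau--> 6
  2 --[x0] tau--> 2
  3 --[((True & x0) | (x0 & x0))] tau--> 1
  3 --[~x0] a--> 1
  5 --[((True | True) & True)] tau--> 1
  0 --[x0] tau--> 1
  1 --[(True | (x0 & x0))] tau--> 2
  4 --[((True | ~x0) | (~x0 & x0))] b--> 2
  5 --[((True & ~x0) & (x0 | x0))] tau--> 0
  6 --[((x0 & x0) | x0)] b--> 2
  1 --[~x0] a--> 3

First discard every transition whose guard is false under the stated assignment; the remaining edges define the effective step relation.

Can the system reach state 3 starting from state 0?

After dropping false guards: 11 live edges.
L0 = {0}
L1 = {1}  total {0,1}
L2 = {2}  total {0,1,2}
R = {0,1,2}

Answer: UNREACHABLE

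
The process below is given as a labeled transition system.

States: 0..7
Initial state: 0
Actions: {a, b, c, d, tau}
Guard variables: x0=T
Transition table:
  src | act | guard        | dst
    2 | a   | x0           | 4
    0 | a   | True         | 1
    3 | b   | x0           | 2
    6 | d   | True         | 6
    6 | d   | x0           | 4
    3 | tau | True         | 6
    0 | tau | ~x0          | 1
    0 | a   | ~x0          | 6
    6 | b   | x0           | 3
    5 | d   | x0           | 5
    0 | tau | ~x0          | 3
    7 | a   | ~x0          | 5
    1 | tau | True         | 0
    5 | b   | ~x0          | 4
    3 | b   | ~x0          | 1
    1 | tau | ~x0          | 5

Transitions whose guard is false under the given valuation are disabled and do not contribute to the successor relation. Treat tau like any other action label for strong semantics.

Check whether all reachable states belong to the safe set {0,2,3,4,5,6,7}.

Answer: INVARIANT VIOLATED at state 1

Working:
Inv-set: {0,2,3,4,5,6,7}
Reach set: {0,1}
  0: safe
  1: outside
counterexample path to 1: a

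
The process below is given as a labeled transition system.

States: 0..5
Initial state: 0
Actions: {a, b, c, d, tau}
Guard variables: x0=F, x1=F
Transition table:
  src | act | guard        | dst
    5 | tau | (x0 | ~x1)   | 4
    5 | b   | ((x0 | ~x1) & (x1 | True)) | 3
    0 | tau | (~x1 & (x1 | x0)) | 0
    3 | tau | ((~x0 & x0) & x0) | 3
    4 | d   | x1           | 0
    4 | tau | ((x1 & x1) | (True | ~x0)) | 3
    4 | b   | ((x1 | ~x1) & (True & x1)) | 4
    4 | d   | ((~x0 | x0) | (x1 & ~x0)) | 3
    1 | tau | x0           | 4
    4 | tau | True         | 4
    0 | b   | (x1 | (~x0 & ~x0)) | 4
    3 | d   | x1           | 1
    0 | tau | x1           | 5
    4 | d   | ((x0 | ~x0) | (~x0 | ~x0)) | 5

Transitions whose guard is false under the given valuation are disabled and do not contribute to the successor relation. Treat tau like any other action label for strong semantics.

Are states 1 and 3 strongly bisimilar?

Compute ~ classes (split until stable):
  round 0: {{0,1,2,3,4,5}}
  round 1: {{0},{1,2,3},{4},{5}}
4 equivalence class(es) (converged in 2)
class of 1: {1,2,3}; class of 3: {1,2,3}

Answer: BISIMILAR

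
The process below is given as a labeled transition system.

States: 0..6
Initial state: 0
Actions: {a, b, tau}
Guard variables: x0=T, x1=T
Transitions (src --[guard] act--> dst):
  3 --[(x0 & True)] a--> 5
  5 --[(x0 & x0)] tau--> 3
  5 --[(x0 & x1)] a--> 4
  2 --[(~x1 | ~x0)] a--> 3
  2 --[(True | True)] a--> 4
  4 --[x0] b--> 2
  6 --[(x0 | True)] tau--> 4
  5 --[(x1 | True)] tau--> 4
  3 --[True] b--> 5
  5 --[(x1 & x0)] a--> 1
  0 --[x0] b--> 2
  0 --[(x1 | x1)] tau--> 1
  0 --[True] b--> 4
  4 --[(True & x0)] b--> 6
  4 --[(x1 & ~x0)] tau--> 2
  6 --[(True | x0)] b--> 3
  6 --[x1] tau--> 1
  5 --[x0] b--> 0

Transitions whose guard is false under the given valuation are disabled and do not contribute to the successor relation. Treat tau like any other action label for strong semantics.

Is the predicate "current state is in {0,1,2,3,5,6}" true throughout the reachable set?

Allowed set {0,1,2,3,5,6}
Reach set: {0,1,2,3,4,5,6}
  0: ✓
  1: ✓
  2: ✓
  3: ✓
  4: VIOLATES
  5: ✓
  6: ✓
witness against invariant: b → 4

Answer: INVARIANT VIOLATED at state 4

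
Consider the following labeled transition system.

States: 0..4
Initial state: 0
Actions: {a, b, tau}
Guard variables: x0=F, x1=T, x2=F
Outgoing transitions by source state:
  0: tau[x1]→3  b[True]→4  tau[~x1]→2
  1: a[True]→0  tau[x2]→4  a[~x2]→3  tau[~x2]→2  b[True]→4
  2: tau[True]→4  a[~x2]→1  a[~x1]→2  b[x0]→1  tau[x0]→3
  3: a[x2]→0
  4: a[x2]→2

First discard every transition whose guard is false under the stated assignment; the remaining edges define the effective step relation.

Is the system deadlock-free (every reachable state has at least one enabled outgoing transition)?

Reach set: {0,3,4}
  0: b→4  tau→3  [2 exit(s)]
  3: ∅  [deadlock]
  4: ∅  [deadlock]
Path to 3: tau

Answer: DEADLOCK at state 3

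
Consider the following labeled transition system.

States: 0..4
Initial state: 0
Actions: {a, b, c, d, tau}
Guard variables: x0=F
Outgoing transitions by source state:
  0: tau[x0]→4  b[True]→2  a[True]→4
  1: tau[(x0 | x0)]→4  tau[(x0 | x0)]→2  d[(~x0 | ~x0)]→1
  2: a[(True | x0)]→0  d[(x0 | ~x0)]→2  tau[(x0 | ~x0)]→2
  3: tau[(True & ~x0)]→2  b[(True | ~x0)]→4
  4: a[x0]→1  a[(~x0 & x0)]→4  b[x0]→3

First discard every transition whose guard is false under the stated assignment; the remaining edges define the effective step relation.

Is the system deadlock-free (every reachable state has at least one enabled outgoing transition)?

Reach set: {0,2,4}
  0: a→4  b→2  [2 exit(s)]
  2: a→0  d→2  tau→2  [3 exit(s)]
  4: ∅  [no exit]
trace reaching 4: a

Answer: DEADLOCK at state 4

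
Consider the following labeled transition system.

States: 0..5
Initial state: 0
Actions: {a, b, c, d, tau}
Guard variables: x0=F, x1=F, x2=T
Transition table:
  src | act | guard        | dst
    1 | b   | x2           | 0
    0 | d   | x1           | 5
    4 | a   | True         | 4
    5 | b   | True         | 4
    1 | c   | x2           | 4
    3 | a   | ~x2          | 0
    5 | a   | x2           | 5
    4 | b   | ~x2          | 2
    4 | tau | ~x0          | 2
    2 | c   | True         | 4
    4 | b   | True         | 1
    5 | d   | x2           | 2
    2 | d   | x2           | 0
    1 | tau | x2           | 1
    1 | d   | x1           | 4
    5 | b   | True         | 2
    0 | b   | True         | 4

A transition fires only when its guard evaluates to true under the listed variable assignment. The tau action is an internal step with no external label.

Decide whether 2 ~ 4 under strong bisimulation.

Answer: NOT BISIMILAR

Trace:
Bisimulation quotient by refinement:
  π0 = {{0,1,2,3,4,5}}
  π1 = {{0},{1},{2},{3},{4},{5}}
6 equivalence class(es) (converged in 2)
2∈{2}, 4∈{4}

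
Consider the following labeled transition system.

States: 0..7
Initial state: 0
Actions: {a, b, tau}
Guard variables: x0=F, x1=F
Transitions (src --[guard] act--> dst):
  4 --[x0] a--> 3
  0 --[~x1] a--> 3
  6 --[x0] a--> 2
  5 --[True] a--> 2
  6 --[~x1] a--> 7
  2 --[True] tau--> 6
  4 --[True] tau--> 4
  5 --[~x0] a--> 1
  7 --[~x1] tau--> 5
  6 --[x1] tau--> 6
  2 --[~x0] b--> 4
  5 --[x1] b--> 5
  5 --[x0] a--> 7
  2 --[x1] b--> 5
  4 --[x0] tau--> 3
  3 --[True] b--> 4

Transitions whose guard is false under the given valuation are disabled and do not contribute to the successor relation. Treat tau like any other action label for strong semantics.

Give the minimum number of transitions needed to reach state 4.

Answer: 2

Analysis:
BFS to 4:
  depth 0: {0}
  depth 1: {3}
  depth 2: {4}
first hit 4 at d=2 via a·b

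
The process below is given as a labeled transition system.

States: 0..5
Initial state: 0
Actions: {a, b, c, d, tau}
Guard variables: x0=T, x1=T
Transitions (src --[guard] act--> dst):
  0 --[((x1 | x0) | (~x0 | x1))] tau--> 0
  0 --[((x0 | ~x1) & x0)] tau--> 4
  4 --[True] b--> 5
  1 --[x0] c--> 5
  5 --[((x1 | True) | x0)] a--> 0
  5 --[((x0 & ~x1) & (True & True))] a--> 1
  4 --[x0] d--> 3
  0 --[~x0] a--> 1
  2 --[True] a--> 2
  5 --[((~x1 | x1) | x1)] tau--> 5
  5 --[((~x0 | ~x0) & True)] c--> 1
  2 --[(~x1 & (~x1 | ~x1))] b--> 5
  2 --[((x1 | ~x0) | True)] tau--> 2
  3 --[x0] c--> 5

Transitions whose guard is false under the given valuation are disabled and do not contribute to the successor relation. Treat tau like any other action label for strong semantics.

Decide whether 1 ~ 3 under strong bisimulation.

Answer: BISIMILAR

Working:
Compute ~ classes (split until stable):
  P[0] = {{0,1,2,3,4,5}}
  P[1] = {{0},{1,3},{2,5},{4}}
  P[2] = {{0},{1,3},{2},{4},{5}}
Fixed point at round 3; 5 class(es).
class of 1: {1,3}; class of 3: {1,3}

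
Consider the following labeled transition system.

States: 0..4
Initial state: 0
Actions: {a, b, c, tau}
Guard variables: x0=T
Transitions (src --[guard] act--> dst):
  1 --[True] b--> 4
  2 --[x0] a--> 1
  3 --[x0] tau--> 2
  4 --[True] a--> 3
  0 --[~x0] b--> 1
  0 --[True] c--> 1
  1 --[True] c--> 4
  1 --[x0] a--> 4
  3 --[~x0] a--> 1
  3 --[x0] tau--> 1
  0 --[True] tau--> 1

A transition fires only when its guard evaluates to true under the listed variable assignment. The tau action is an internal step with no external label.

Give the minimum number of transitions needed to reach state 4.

Answer: 2

Analysis:
Breadth-first toward 4:
  depth 0: {0}
  depth 1: {1}
  depth 2: {4}
first hit 4 at d=2 via c·a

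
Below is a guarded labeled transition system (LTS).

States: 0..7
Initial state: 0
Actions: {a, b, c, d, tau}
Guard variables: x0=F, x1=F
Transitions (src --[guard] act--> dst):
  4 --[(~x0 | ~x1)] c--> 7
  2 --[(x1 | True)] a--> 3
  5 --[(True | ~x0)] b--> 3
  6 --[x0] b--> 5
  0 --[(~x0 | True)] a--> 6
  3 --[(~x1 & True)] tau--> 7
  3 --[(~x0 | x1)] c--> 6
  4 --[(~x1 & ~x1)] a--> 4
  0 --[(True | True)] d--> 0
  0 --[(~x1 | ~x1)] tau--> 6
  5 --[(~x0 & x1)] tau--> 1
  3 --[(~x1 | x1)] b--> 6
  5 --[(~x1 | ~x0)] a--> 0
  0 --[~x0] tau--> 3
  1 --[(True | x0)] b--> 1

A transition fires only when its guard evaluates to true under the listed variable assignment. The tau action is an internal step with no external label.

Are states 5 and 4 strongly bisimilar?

Answer: NOT BISIMILAR

Working:
Bisimulation quotient by refinement:
  π0 = {{0,1,2,3,4,5,6,7}}
  π1 = {{0},{1},{2},{3},{4},{5},{6,7}}
7 equivalence class(es) (converged in 2)
5∈{5}, 4∈{4}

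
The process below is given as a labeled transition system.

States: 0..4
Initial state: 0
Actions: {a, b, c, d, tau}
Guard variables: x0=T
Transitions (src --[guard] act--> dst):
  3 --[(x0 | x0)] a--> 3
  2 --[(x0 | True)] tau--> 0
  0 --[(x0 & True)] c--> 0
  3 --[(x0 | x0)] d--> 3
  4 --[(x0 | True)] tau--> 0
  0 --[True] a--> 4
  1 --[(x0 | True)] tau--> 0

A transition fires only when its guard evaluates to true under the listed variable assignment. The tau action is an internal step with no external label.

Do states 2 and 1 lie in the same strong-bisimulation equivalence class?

Answer: BISIMILAR

Working:
Bisimulation quotient by refinement:
  round 0: {{0,1,2,3,4}}
  round 1: {{0},{1,2,4},{3}}
Fixed point at round 2; 3 class(es).
class of 2: {1,2,4}; class of 1: {1,2,4}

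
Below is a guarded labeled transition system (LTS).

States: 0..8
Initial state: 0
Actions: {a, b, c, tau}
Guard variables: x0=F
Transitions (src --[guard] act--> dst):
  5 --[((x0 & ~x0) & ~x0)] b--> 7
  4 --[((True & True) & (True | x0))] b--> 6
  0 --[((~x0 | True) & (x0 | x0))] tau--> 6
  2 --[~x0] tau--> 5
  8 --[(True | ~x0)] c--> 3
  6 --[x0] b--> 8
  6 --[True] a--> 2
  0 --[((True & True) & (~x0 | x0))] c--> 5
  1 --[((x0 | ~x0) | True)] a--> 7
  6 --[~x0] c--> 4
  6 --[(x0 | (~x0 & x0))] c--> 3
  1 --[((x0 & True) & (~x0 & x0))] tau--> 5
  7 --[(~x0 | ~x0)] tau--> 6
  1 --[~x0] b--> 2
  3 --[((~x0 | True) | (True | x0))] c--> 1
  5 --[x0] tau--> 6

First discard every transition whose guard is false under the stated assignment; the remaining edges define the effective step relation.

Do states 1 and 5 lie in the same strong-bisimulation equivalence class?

Compute ~ classes (split until stable):
  π0 = {{0,1,2,3,4,5,6,7,8}}
  π1 = {{0,3,8},{1},{2,7},{4},{5},{6}}
  π2 = {{0},{1},{2},{3},{4},{5},{6},{7},{8}}
stable after 3 split(s): 9 block(s)
[1]={1}  [5]={5}

Answer: NOT BISIMILAR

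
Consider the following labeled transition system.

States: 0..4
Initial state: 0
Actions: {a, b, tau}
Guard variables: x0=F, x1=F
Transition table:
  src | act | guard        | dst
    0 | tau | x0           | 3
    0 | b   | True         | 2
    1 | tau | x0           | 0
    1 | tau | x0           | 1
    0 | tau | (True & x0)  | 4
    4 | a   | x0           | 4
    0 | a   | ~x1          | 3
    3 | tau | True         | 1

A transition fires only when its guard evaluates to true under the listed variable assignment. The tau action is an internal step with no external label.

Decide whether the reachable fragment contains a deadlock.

Reach set: {0,1,2,3}
  0: a→3  b→2  [deg 2]
  1: ∅  [no exit]
  2: ∅  [no exit]
  3: tau→1  [deg 1]
trace reaching 1: a·tau

Answer: DEADLOCK at state 1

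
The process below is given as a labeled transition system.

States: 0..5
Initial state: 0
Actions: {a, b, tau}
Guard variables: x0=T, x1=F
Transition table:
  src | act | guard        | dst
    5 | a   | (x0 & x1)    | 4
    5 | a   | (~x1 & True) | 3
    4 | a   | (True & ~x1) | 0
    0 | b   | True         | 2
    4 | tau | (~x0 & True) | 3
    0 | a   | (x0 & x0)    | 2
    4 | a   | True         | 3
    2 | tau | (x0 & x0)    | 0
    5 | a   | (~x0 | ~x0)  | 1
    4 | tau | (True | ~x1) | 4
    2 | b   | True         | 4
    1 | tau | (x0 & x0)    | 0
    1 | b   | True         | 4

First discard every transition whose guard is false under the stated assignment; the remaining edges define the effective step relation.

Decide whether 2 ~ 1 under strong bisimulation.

Answer: BISIMILAR

Trace:
Refine partition for ~:
  π0 = {{0,1,2,3,4,5}}
  π1 = {{0},{1,2},{3},{4},{5}}
Fixed point at round 2; 5 class(es).
[2]={1,2}  [1]={1,2}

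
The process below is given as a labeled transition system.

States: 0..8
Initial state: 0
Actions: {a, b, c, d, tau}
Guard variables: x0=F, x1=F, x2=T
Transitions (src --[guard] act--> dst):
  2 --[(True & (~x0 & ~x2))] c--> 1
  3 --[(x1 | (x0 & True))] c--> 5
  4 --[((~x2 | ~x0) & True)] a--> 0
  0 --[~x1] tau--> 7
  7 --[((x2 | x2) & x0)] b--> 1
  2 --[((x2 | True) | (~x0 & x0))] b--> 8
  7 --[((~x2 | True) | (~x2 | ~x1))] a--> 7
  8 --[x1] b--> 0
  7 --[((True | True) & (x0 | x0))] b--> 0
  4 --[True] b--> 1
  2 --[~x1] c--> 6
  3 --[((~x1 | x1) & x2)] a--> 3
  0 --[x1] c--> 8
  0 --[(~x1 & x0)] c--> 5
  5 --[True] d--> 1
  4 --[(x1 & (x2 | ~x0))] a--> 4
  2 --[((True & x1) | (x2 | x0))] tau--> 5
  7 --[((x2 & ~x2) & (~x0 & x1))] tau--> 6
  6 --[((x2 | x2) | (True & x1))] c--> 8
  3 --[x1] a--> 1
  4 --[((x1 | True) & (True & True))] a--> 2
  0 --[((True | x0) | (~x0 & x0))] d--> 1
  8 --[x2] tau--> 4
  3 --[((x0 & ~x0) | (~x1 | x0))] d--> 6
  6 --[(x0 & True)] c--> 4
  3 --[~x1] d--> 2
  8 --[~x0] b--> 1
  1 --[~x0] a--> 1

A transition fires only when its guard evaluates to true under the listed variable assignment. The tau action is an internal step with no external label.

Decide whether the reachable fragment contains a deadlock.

R = {0,1,7}
  0: d→1  tau→7  [2 out]
  1: a→1  [1 out]
  7: a→7  [1 out]

Answer: DEADLOCK-FREE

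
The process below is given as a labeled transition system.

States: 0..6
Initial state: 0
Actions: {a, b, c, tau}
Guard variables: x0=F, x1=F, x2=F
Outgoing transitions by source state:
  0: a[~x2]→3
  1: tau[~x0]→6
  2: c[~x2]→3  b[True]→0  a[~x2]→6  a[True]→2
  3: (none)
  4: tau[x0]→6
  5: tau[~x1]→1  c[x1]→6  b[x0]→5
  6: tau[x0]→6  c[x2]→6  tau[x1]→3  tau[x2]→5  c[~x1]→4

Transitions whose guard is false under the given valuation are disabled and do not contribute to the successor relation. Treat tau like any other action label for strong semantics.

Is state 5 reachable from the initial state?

After dropping false guards: 8 live edges.
L0 = {0}
L1 = {3}  cumulative {0,3}
Reach set: {0,3}

Answer: UNREACHABLE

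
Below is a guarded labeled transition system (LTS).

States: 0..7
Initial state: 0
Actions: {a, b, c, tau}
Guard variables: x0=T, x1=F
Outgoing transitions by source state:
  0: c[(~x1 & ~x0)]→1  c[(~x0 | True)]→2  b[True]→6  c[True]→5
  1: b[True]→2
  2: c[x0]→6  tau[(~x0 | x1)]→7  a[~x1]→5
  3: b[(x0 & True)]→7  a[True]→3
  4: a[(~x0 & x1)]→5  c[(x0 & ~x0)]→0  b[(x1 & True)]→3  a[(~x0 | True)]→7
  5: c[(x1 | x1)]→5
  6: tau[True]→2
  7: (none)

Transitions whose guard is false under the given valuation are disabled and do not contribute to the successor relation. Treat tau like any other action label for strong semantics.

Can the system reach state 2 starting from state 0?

Answer: REACHABLE

Trace:
10 transition(s) survive guard evaluation.
depth 0: {0}
depth 1: {2,5,6}  now seen {0,2,5,6}
Reachable = {0,2,5,6}
trace reaching 2: c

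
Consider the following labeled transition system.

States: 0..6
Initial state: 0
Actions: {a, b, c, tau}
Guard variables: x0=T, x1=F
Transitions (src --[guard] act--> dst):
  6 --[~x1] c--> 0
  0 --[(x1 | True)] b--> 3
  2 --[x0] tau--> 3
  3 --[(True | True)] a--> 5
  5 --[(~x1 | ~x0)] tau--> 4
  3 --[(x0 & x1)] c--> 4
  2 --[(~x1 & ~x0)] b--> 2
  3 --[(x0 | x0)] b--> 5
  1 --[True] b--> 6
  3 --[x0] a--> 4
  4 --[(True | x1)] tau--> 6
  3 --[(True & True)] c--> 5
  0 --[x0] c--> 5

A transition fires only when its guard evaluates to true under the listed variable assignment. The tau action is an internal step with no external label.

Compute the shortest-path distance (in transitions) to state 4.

BFS to 4:
  L0 = {0}
  L1 = {3,5}
  L2 = {4}
first hit 4 at d=2 via b·a

Answer: 2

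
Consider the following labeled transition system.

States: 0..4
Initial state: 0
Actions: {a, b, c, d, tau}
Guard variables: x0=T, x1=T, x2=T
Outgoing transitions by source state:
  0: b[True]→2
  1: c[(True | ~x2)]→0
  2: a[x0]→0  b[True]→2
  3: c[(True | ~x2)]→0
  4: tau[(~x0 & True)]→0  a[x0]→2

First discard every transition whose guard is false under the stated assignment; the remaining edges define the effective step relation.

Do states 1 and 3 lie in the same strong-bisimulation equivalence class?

Answer: BISIMILAR

Analysis:
Bisimulation quotient by refinement:
  P[0] = {{0,1,2,3,4}}
  P[1] = {{0},{1,3},{2},{4}}
Fixed point at round 2; 4 class(es).
[1]={1,3}  [3]={1,3}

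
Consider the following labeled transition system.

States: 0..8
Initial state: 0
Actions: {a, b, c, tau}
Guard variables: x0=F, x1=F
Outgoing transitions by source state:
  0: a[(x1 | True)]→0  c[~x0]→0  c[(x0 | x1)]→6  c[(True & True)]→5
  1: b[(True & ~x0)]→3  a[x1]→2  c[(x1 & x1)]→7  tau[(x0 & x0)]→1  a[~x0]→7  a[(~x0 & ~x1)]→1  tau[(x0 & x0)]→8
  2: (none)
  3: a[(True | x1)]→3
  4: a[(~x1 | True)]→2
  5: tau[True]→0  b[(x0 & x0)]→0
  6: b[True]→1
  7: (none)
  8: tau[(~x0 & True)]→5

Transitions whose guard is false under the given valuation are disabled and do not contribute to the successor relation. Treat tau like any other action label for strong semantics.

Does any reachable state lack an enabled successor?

R = {0,5}
  0: a→0  c→0  c→5  [deg 3]
  5: tau→0  [deg 1]

Answer: DEADLOCK-FREE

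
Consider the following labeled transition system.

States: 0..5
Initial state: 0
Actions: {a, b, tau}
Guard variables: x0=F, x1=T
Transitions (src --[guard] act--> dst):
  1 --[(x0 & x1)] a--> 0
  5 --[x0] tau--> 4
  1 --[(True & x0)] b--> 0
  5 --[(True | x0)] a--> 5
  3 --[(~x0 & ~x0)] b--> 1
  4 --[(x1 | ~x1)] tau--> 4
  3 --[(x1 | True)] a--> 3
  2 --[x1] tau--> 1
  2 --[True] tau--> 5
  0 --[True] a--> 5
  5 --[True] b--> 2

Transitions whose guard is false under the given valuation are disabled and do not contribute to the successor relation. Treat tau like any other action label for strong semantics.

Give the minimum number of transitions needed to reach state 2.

Answer: 2

Working:
BFS to 2:
  depth 0: {0}
  depth 1: {5}
  depth 2: {2}
2 enters at depth 2; path a·b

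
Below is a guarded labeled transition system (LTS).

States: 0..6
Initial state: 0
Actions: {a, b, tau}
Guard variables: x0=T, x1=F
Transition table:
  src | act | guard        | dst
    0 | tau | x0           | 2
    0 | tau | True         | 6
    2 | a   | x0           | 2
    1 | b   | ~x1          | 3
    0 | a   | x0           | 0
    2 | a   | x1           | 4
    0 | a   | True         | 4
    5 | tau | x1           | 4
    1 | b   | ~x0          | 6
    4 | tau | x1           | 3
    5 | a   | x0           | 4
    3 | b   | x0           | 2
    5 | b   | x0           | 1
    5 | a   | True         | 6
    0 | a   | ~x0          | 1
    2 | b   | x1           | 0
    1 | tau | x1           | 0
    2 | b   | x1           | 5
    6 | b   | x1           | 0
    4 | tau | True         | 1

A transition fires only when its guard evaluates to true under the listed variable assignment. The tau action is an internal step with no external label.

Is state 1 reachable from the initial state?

After dropping false guards: 11 live edges.
L0 = {0}
L1 = {2,4,6}  total {0,2,4,6}
L2 = {1}  total {0,1,2,4,6}
L3 = {3}  total {0,1,2,3,4,6}
Reach set: {0,1,2,3,4,6}
trace reaching 1: a·tau

Answer: REACHABLE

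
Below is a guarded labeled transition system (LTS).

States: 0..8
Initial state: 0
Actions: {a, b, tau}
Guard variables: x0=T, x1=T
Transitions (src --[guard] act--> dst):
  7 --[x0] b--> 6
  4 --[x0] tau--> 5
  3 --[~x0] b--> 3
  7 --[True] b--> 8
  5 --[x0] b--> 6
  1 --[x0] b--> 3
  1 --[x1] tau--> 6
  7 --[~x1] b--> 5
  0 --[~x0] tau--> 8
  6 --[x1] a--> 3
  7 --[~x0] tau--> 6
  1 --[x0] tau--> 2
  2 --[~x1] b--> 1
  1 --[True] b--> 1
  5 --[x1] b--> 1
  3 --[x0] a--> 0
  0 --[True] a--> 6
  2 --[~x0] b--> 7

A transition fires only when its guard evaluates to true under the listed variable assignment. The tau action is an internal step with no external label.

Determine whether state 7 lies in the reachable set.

Answer: UNREACHABLE

Working:
12 transition(s) survive guard evaluation.
depth 0: {0}
depth 1: {6}  cumulative {0,6}
depth 2: {3}  cumulative {0,3,6}
Reach set: {0,3,6}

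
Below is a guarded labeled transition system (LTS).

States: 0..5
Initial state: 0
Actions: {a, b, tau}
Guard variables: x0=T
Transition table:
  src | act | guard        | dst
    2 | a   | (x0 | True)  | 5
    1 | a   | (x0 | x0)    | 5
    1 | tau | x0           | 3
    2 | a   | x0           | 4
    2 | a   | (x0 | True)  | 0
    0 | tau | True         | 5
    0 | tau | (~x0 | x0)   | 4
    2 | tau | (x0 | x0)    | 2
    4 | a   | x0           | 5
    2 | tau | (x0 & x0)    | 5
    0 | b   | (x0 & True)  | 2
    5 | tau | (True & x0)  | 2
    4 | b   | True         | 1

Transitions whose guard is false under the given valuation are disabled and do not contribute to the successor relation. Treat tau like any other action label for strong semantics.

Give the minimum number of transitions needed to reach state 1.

Answer: 2

Trace:
Layered search for 1:
  L0 = {0}
  L1 = {2,4,5}
  L2 = {1}
depth(1)=2, e.g. tau·b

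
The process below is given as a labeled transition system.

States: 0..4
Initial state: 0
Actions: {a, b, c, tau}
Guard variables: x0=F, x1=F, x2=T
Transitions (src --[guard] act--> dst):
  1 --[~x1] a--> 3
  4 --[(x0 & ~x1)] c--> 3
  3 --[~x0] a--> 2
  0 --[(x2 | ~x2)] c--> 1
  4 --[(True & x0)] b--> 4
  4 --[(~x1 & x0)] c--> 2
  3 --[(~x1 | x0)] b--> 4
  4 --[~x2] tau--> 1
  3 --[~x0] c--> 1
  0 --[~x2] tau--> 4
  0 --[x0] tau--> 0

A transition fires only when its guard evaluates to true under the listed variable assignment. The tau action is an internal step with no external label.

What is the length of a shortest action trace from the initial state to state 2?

Answer: 3

Analysis:
Layered search for 2:
  Layer 0: {0}
  Layer 1: {1}
  Layer 2: {3}
  Layer 3: {2,4}
first hit 2 at d=3 via c·a·a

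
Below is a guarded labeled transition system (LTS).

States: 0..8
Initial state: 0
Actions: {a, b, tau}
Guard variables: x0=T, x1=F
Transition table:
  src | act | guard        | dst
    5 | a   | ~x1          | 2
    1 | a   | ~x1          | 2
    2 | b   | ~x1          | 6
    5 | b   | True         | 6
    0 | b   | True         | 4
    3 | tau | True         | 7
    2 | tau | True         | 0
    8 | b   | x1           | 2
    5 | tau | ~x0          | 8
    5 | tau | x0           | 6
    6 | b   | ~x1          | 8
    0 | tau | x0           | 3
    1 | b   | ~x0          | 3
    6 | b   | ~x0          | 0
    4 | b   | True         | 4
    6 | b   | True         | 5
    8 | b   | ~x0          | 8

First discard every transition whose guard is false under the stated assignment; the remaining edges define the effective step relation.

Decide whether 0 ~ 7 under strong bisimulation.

Refine partition for ~:
  round 0: {{0,1,2,3,4,5,6,7,8}}
  round 1: {{0,2},{1},{3},{4,6},{5},{7,8}}
  round 2: {{0},{1},{2},{3},{4},{5},{6},{7,8}}
Fixed point at round 3; 8 class(es).
0∈{0}, 7∈{7,8}

Answer: NOT BISIMILAR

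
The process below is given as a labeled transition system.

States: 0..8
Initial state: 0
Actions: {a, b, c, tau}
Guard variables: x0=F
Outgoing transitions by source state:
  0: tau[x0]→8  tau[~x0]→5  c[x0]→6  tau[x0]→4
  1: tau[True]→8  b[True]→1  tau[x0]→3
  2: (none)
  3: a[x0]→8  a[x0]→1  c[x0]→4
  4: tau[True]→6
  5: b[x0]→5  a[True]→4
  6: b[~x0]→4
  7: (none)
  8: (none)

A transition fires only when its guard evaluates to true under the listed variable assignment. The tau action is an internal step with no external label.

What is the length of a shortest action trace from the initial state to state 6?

Answer: 3

Working:
Breadth-first toward 6:
  Layer 0: {0}
  Layer 1: {5}
  Layer 2: {4}
  Layer 3: {6}
depth(6)=3, e.g. tau·a·tau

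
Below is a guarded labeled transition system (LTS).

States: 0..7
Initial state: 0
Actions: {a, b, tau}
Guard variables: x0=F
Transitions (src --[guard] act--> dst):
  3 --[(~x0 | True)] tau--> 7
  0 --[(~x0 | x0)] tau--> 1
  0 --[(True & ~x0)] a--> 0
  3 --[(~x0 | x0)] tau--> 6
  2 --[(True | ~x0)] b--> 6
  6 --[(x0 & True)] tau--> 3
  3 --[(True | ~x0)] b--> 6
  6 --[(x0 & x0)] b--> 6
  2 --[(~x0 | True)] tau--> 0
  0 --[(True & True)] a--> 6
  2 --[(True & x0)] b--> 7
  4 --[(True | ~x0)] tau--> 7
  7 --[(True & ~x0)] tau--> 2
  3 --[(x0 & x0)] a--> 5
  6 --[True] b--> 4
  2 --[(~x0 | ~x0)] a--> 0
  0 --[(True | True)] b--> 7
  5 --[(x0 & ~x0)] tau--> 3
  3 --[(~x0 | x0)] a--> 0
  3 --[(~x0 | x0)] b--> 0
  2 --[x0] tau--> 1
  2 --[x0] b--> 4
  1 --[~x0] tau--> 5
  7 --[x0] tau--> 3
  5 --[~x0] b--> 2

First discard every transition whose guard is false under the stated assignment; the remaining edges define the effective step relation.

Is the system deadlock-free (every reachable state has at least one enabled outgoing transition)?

Answer: DEADLOCK-FREE

Analysis:
Reachable = {0,1,2,4,5,6,7}
  0: a→0  a→6  b→7  tau→1  [4 out]
  1: tau→5  [1 out]
  2: a→0  b→6  tau→0  [3 out]
  4: tau→7  [1 out]
  5: b→2  [1 out]
  6: b→4  [1 out]
  7: tau→2  [1 out]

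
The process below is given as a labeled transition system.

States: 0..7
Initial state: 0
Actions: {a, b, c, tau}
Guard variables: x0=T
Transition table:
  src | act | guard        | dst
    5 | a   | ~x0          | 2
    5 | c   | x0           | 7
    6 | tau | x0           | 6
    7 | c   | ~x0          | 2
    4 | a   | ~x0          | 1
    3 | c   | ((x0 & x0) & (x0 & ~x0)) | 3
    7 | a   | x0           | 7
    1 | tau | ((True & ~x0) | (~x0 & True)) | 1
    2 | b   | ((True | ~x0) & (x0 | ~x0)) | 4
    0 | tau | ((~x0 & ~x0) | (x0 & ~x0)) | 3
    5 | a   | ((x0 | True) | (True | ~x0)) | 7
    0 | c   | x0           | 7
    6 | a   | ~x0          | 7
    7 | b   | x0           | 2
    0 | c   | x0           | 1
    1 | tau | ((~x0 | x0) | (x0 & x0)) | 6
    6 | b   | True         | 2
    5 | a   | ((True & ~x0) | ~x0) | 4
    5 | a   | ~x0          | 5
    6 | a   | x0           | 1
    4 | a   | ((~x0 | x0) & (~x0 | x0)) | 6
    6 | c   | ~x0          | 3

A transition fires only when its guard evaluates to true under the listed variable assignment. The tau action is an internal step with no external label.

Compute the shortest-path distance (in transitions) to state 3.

Breadth-first toward 3:
  L0 = {0}
  L1 = {1,7}
  L2 = {2,6}
  L3 = {4}
3 never appears.

Answer: UNREACHABLE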